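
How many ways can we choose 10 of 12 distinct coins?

C(12,10) = 12!/(10! x 2!).

Final answer: \binom{12}{10} = 66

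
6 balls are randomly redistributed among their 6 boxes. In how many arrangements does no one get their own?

Use the recurrence D(n) = (n-1)(D(n-1) + D(n-2)) with D(0)=1, D(1)=0.
D(2) = 1 x (0 + 1) = 1
D(3) = 2 x (1 + 0) = 2
D(4) = 3 x (2 + 1) = 9
D(5) = 4 x (9 + 2) = 44
D(6) = 5 x (D(5) + D(4)) = 5 x (44 + 9)

Final answer: D(6) = 265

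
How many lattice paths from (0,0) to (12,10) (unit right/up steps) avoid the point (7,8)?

Total paths to (12,10): C(22,10) = 646646.
Paths through (7,8): C(15,8) x C(7,2) = 135135.
Avoiding (7,8): 646646 - 135135.

Final answer: 511511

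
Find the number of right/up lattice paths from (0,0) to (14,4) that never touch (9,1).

Total paths to (14,4): C(18,4) = 3060.
Paths through (9,1): C(10,1) x C(8,3) = 560.
Avoiding (9,1): 3060 - 560.

Final answer: 2500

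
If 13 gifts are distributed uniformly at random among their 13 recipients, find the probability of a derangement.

Derangements satisfy D(n) = (n-1)(D(n-1) + D(n-2)), starting from D(0)=1, D(1)=0.
Building up: D(2)=1, D(3)=2, D(4)=9, D(5)=44, D(6)=265, D(7)=1854, D(8)=14833, D(9)=133496, D(10)=1334961, D(11)=14684570, D(12)=176214841, D(13)=2290792932.
Total arrangements: 13! = 6227020800.
Probability = D(13)/13! = 63633137/172972800.

Final answer: D(13)/13! = 2290792932/6227020800 = 0.367879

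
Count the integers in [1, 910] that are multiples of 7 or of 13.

Multiples of 7: 130. Multiples of 13: 70. Of both (lcm=91): 10.
By inclusion-exclusion: 130 + 70 - 10.

Final answer: 190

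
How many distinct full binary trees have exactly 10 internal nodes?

This is a standard Catalan-number count: the answer is C_n. Here n = 10.
Using C_0 = 1 and C_(k+1) = C_k x 2(2k+1)/(k+2), build up term by term: C_1=1, C_2=2, C_3=5, C_4=14, C_5=42, C_6=132, C_7=429, C_8=1430, C_9=4862, C_10=16796.

Final answer: C_{10} = 16796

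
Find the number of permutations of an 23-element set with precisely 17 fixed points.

Choose which 17 elements are fixed: C(23,17) = 100947.
Derange the remaining 6 using D(j) = (j-1)(D(j-1) + D(j-2)), D(0)=1, D(1)=0: D(2)=1, D(3)=2, D(4)=9, D(5)=44, D(6)=265.
Total: 100947 x 265.

Final answer: C(23,17) D(6) = 26750955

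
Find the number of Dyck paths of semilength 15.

Total monotonic paths to (15,15): C(30,15) = 155117520.
Paths that cross above y=x (reflection bijection): C(30,16) = 145422675.
Valid Dyck paths: 155117520 - 145422675.
(This is the Catalan number C_{15}.)

Final answer: C_{15} = 9694845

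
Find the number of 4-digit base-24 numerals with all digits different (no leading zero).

First digit: 23 (nonzero). Second: 23 (not first). Third: 22, etc.
Total: 23 x 23 x 22 x 21.

Final answer: 244398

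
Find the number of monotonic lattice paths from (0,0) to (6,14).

Each path has 6 right steps and 14 up steps in some order (20 steps total).
Choose which 14 of the 20 steps are up: C(20,14).

Final answer: C(20,14) = 38760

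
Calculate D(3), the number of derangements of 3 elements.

Use the recurrence D(n) = (n-1)(D(n-1) + D(n-2)) with D(0)=1, D(1)=0.
D(2) = 1 x (0 + 1) = 1
D(3) = 2 x (D(2) + D(1)) = 2 x (1 + 0)

Final answer: D(3) = 2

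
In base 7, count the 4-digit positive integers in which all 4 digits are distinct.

The leading digit has 6 choices (anything but zero); the next has 6 (anything but the first), then 5, and so on, one fewer each time.
Total: 6 x 6 x 5 x 4.

Final answer: 720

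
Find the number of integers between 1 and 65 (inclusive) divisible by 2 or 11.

Multiples of 2: 32. Multiples of 11: 5. Of both (lcm=22): 2.
By inclusion-exclusion: 32 + 5 - 2.

Final answer: 35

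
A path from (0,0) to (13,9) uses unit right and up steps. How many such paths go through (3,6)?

Paths (0,0)->(3,6): C(9,6) = 84.
Paths (3,6)->(13,9): C(13,3) = 286.
By multiplication principle: 84 x 286.

Final answer: 24024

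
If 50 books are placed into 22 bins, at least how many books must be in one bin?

By the pigeonhole principle: ceiling(50/22).

Final answer: 3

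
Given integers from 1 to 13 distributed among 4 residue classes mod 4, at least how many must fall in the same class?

By pigeonhole with 13 objects and 4 categories: ceiling(13/4).

Final answer: 4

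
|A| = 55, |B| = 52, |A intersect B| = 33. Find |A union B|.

|A union B| = |A| + |B| - |A intersect B| = 55 + 52 - 33.

Final answer: 74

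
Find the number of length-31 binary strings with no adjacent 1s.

Classify by the final bit: ...0 gives a(n-1) strings, ...01 gives a(n-2) strings. Thus a(n) = a(n-1) + a(n-2) with a(1)=2, a(2)=3.
Iterating the recurrence: a(1)=2, a(2)=3, a(3)=5, a(4)=8, a(5)=13, a(6)=21, a(7)=34, a(8)=55, a(9)=89, a(10)=144, a(11)=233, a(12)=377, a(13)=610, a(14)=987, a(15)=1597, a(16)=2584, a(17)=4181, a(18)=6765, a(19)=10946, a(20)=17711, a(21)=28657, a(22)=46368, a(23)=75025, a(24)=121393, a(25)=196418, a(26)=317811, a(27)=514229, a(28)=832040, a(29)=1346269, a(30)=2178309, a(31)=3524578.

Final answer: 3524578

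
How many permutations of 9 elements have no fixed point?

Derangements satisfy D(n) = (n-1)(D(n-1) + D(n-2)), starting from D(0)=1, D(1)=0.
Building up: D(2)=1, D(3)=2, D(4)=9, D(5)=44, D(6)=265, D(7)=1854, D(8)=14833.
D(9) = 8 x (D(8) + D(7)) = 8 x (14833 + 1854).

Final answer: D(9) = 133496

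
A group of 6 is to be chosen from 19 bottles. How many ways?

C(19,6) = 19!/(6! x (19-6)!).

Final answer: C(19,6) = 27132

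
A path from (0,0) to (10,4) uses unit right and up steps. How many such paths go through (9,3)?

Paths (0,0)->(9,3): C(12,3) = 220.
Paths (9,3)->(10,4): C(2,1) = 2.
By multiplication principle: 220 x 2.

Final answer: 440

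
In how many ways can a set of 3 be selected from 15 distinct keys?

C(15,3) = 15!/(3! x (15-3)!).

Final answer: C(15,3) = 455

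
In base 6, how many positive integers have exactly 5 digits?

In base 6, the leading digit has 5 choices (1..5); each of the remaining 4 digits has 6 choices.
Total: 5 x 6^4.

Final answer: 6480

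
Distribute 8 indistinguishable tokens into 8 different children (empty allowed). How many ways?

Stars and bars: C(n+k-1, k-1) = C(15,7).

Final answer: C(15,7) = 6435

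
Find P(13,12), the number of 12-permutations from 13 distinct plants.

P(13,12) = 13!/(13-12)! = 13!/1!.

Final answer: P(13,12) = 6227020800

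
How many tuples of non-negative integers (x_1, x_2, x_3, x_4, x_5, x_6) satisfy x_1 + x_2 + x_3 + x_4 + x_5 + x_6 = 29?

Stars and bars with 29 stars and 5 bars:
C(29+6-1, 6-1) = C(34,5).

Final answer: C(34,5) = 278256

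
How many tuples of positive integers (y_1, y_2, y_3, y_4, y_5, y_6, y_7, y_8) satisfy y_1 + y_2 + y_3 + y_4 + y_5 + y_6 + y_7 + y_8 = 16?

Substitute y'_i = y_i - 1 (so y'_i >= 0). Then sum y'_i = 16 - 8 = 8.
Stars and bars: C(8+8-1, 8-1) = C(15,7).

Final answer: C(15,7) = 6435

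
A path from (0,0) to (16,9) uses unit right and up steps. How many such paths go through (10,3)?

Paths (0,0)->(10,3): C(13,3) = 286.
Paths (10,3)->(16,9): C(12,6) = 924.
By multiplication principle: 286 x 924.

Final answer: 264264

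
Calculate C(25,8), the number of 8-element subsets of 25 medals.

C(25,8) = 25!/(8! x 17!).

Final answer: \binom{25}{8} = 1081575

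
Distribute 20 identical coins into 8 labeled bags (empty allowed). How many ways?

Stars and bars: C(n+k-1, k-1) = C(27,7).

Final answer: C(27,7) = 888030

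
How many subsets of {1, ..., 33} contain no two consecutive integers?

Let a(n) count such subsets of {1, ..., n}. Either n is excluded (a(n-1) ways) or n is included, forcing n-1 out (a(n-2) ways), so a(n) = a(n-1) + a(n-2) with a(1)=2, a(2)=3.
Building up term by term: a(1)=2, a(2)=3, a(3)=5, a(4)=8, a(5)=13, a(6)=21, a(7)=34, a(8)=55, a(9)=89, a(10)=144, a(11)=233, a(12)=377, a(13)=610, a(14)=987, a(15)=1597, a(16)=2584, a(17)=4181, a(18)=6765, a(19)=10946, a(20)=17711, a(21)=28657, a(22)=46368, a(23)=75025, a(24)=121393, a(25)=196418, a(26)=317811, a(27)=514229, a(28)=832040, a(29)=1346269, a(30)=2178309, a(31)=3524578, a(32)=5702887, a(33)=9227465.

Final answer: 9227465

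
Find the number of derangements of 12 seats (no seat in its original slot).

D(n) = (n-1)(D(n-1) + D(n-2)), D(0)=1, D(1)=0.
D(2) = 1 x (0 + 1) = 1
D(3) = 2 x (1 + 0) = 2
D(4) = 3 x (2 + 1) = 9
D(5) = 4 x (9 + 2) = 44
D(6) = 5 x (44 + 9) = 265
D(7) = 6 x (265 + 44) = 1854
D(8) = 7 x (1854 + 265) = 14833
D(9) = 8 x (14833 + 1854) = 133496
D(10) = 9 x (133496 + 14833) = 1334961
D(11) = 10 x (1334961 + 133496) = 14684570
D(12) = 11 x (D(11) + D(10)) = 11 x (14684570 + 1334961)

Final answer: D(12) = 176214841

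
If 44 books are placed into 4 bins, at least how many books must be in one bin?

By the pigeonhole principle: ceiling(44/4).

Final answer: 11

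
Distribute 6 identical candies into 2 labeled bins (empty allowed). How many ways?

Stars and bars: C(n+k-1, k-1) = C(7,1).

Final answer: C(7,1) = 7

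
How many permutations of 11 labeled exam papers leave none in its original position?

Use the recurrence D(n) = (n-1)(D(n-1) + D(n-2)) with D(0)=1, D(1)=0.
D(2) = 1 x (0 + 1) = 1
D(3) = 2 x (1 + 0) = 2
D(4) = 3 x (2 + 1) = 9
D(5) = 4 x (9 + 2) = 44
D(6) = 5 x (44 + 9) = 265
D(7) = 6 x (265 + 44) = 1854
D(8) = 7 x (1854 + 265) = 14833
D(9) = 8 x (14833 + 1854) = 133496
D(10) = 9 x (133496 + 14833) = 1334961
D(11) = 10 x (D(10) + D(9)) = 10 x (1334961 + 133496)

Final answer: D(11) = 14684570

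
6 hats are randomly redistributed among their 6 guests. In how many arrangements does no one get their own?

Use the recurrence D(n) = (n-1)(D(n-1) + D(n-2)) with D(0)=1, D(1)=0.
D(2) = 1 x (0 + 1) = 1
D(3) = 2 x (1 + 0) = 2
D(4) = 3 x (2 + 1) = 9
D(5) = 4 x (9 + 2) = 44
D(6) = 5 x (D(5) + D(4)) = 5 x (44 + 9)

Final answer: D(6) = 265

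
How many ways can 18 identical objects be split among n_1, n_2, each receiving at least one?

Substitute n'_i = n_i - 1 (so n'_i >= 0). Then sum n'_i = 18 - 2 = 16.
Stars and bars: C(16+2-1, 2-1) = C(17,1).

Final answer: C(17,1) = 17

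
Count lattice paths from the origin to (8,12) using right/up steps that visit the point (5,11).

Paths (0,0)->(5,11): C(16,11) = 4368.
Paths (5,11)->(8,12): C(4,1) = 4.
By multiplication principle: 4368 x 4.

Final answer: 17472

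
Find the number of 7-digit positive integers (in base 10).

The leading digit cannot be 0 (9 options); the other 6 digits can be anything (10 options each).
Total: 9 x 10^6.

Final answer: 9000000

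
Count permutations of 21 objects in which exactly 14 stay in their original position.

Choose which 14 elements are fixed: C(21,14) = 116280.
Derange the remaining 7 using D(j) = (j-1)(D(j-1) + D(j-2)), D(0)=1, D(1)=0: D(2)=1, D(3)=2, D(4)=9, D(5)=44, D(6)=265, D(7)=1854.
Total: 116280 x 1854.

Final answer: C(21,14) D(7) = 215583120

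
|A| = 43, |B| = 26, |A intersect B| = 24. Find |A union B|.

|A union B| = |A| + |B| - |A intersect B| = 43 + 26 - 24.

Final answer: 45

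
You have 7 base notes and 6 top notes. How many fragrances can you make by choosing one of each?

By the multiplication principle: 7 x 6.

Final answer: 42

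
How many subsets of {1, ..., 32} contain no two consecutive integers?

Condition on whether n belongs to the subset: if not, any valid subset of {1, ..., n-1} works (a(n-1)); if so, n-1 is excluded and the rest is a valid subset of {1, ..., n-2} (a(n-2)). Hence a(n) = a(n-1) + a(n-2), a(1)=2, a(2)=3.
Iterating the recurrence: a(1)=2, a(2)=3, a(3)=5, a(4)=8, a(5)=13, a(6)=21, a(7)=34, a(8)=55, a(9)=89, a(10)=144, a(11)=233, a(12)=377, a(13)=610, a(14)=987, a(15)=1597, a(16)=2584, a(17)=4181, a(18)=6765, a(19)=10946, a(20)=17711, a(21)=28657, a(22)=46368, a(23)=75025, a(24)=121393, a(25)=196418, a(26)=317811, a(27)=514229, a(28)=832040, a(29)=1346269, a(30)=2178309, a(31)=3524578, a(32)=5702887.

Final answer: 5702887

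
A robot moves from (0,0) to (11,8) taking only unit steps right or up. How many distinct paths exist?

Each path has 11 right steps and 8 up steps in some order (19 steps total).
Choose which 8 of the 19 steps are up: C(19,8).

Final answer: C(19,8) = 75582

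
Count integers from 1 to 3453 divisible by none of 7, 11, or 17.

|div by 7|=493, |div by 11|=313, |div by 17|=203.
|div by 7&11|=44, |div by 7&17|=29, |div by 11&17|=18, |div by all|=2.
By inclusion-exclusion, divisible by at least one: 493+313+203-44-29-18+2 = 920.
Not divisible by any: 3453 - 920.

Final answer: 2533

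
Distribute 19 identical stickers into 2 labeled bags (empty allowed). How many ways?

Stars and bars: C(n+k-1, k-1) = C(20,1).

Final answer: C(20,1) = 20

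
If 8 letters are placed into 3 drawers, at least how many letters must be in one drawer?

By the pigeonhole principle: ceiling(8/3).

Final answer: 3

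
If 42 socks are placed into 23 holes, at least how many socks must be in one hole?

By the pigeonhole principle: ceiling(42/23).

Final answer: 2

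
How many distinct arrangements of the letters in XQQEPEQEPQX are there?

Letters (E:3, P:2, Q:4, X:2). Total letters: 11.
Permutations = 11!/(4! x 3! x 2! x 2!).

Final answer: 69300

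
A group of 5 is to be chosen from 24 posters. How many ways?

C(24,5) = 24!/(5! x 19!).

Final answer: \binom{24}{5} = 42504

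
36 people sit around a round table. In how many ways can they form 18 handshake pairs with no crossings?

This is a standard Catalan-number count: the answer is C_n. Here n = 36/2 = 18.
C_n = C(2n,n)/(n+1), so C_{18} = C(36,18)/19 = 9075135300/19.

Final answer: C_{18} = 477638700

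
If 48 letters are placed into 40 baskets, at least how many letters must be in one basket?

By the pigeonhole principle: ceiling(48/40).

Final answer: 2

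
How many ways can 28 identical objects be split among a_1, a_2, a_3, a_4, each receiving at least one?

Substitute a'_i = a_i - 1 (so a'_i >= 0). Then sum a'_i = 28 - 4 = 24.
Stars and bars: C(24+4-1, 4-1) = C(27,3).

Final answer: C(27,3) = 2925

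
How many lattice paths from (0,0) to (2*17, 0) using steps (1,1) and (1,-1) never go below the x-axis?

Total monotonic paths to (17,17): C(34,17) = 2333606220.
By the reflection principle, paths that go above the diagonal number C(34,18) = 2203961430.
Valid Dyck paths: 2333606220 - 2203961430.
(These counts are the Catalan numbers.)

Final answer: C_{17} = 129644790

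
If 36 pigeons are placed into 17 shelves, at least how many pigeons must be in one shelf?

By the pigeonhole principle: ceiling(36/17).

Final answer: 3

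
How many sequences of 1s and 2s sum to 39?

Let f(n) count the ways. The last step is size 1 or 2, so f(n) = f(n-1) + f(n-2) with f(1)=1, f(2)=2.
Building up term by term: f(1)=1, f(2)=2, f(3)=3, f(4)=5, f(5)=8, f(6)=13, f(7)=21, f(8)=34, f(9)=55, f(10)=89, f(11)=144, f(12)=233, f(13)=377, f(14)=610, f(15)=987, f(16)=1597, f(17)=2584, f(18)=4181, f(19)=6765, f(20)=10946, f(21)=17711, f(22)=28657, f(23)=46368, f(24)=75025, f(25)=121393, f(26)=196418, f(27)=317811, f(28)=514229, f(29)=832040, f(30)=1346269, f(31)=2178309, f(32)=3524578, f(33)=5702887, f(34)=9227465, f(35)=14930352, f(36)=24157817, f(37)=39088169, f(38)=63245986, f(39)=102334155.

Final answer: 102334155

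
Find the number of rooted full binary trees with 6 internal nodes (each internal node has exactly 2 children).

The structures are counted by the Catalan number C_n. Here n = 6.
C_n = C(2n,n) - C(2n,n+1), so C_{6} = C(12,6) - C(12,7) = 924 - 792.

Final answer: C_{6} = 132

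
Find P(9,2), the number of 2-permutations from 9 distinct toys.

P(9,2) = 9!/(9-2)! = 9!/7!.

Final answer: P(9,2) = 72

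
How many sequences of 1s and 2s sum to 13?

Condition on the final move: it is a 1-step (f(n-1) ways to get there) or a 2-step (f(n-2) ways), so f(n) = f(n-1) + f(n-2), with f(1)=1, f(2)=2.
Iterating the recurrence: f(1)=1, f(2)=2, f(3)=3, f(4)=5, f(5)=8, f(6)=13, f(7)=21, f(8)=34, f(9)=55, f(10)=89, f(11)=144, f(12)=233, f(13)=377.

Final answer: 377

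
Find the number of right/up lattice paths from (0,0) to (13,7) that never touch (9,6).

Total paths to (13,7): C(20,7) = 77520.
Paths through (9,6): C(15,6) x C(5,1) = 25025.
Avoiding (9,6): 77520 - 25025.

Final answer: 52495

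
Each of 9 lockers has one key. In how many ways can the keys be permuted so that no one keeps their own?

D(n) = (n-1)(D(n-1) + D(n-2)), D(0)=1, D(1)=0.
D(2) = 1 x (0 + 1) = 1
D(3) = 2 x (1 + 0) = 2
D(4) = 3 x (2 + 1) = 9
D(5) = 4 x (9 + 2) = 44
D(6) = 5 x (44 + 9) = 265
D(7) = 6 x (265 + 44) = 1854
D(8) = 7 x (1854 + 265) = 14833
D(9) = 8 x (D(8) + D(7)) = 8 x (14833 + 1854)

Final answer: D(9) = 133496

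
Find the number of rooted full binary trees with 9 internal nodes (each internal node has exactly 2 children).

This is counted by the nth Catalan number C_n. Here n = 9.
C_n = C(2n,n) - C(2n,n+1), so C_{9} = C(18,9) - C(18,10) = 48620 - 43758.

Final answer: C_{9} = 4862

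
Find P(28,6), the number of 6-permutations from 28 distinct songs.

P(28,6) = 28!/(28-6)! = 28!/22!.

Final answer: P(28,6) = 271252800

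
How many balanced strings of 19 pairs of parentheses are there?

This is counted by the nth Catalan number C_n. Here n = 19 (pairs).
C_n = C(2n,n)/(n+1), so C_{19} = C(38,19)/20 = 35345263800/20.

Final answer: C_{19} = 1767263190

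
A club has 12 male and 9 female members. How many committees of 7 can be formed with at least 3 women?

Sum over valid woman counts:
C(9,3)C(12,4) = 41580
C(9,4)C(12,3) = 27720
C(9,5)C(12,2) = 8316
C(9,6)C(12,1) = 1008
C(9,7)C(12,0) = 36
Total: 41580 + 27720 + 8316 + 1008 + 36.

Final answer: 78660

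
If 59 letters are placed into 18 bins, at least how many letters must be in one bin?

By the pigeonhole principle: ceiling(59/18).

Final answer: 4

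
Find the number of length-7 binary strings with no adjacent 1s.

Let a(n) count valid strings. If the last bit is 0 the prefix is any valid string of length n-1; if it is 1 the string must end in 01 with a valid prefix of length n-2. So a(n) = a(n-1) + a(n-2), a(1)=2, a(2)=3.
Iterating the recurrence: a(1)=2, a(2)=3, a(3)=5, a(4)=8, a(5)=13, a(6)=21, a(7)=34.

Final answer: 34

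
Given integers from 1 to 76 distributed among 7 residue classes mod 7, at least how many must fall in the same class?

By pigeonhole with 76 objects and 7 categories: ceiling(76/7).

Final answer: 11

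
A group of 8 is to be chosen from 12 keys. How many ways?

C(12,8) = 12!/(8! x (12-8)!).

Final answer: C(12,8) = 495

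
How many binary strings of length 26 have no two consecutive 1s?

Classify by the final bit: ...0 gives a(n-1) strings, ...01 gives a(n-2) strings. Thus a(n) = a(n-1) + a(n-2) with a(1)=2, a(2)=3.
Computing successive values: a(1)=2, a(2)=3, a(3)=5, a(4)=8, a(5)=13, a(6)=21, a(7)=34, a(8)=55, a(9)=89, a(10)=144, a(11)=233, a(12)=377, a(13)=610, a(14)=987, a(15)=1597, a(16)=2584, a(17)=4181, a(18)=6765, a(19)=10946, a(20)=17711, a(21)=28657, a(22)=46368, a(23)=75025, a(24)=121393, a(25)=196418, a(26)=317811.

Final answer: 317811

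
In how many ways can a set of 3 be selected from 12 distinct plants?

C(12,3) = 12!/(3! x (12-3)!).

Final answer: C(12,3) = 220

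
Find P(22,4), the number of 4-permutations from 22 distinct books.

P(22,4) = 22!/(22-4)! = 22!/18!.

Final answer: P(22,4) = 175560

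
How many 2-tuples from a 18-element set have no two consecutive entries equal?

First character: 18 choices. Each subsequent: 17 choices (must differ from the previous one).
Total: 18 x 17^1.

Final answer: 18 x 17^{1} = 306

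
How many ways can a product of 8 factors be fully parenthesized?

This is a standard Catalan-number count: the answer is C_n. Here n = 8 - 1 = 7.
C_n = C(2n,n)/(n+1), so C_{7} = C(14,7)/8 = 3432/8.

Final answer: C_{7} = 429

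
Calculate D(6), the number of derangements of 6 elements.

Derangements satisfy D(n) = (n-1)(D(n-1) + D(n-2)), starting from D(0)=1, D(1)=0.
D(2) = 1 x (0 + 1) = 1
D(3) = 2 x (1 + 0) = 2
D(4) = 3 x (2 + 1) = 9
D(5) = 4 x (9 + 2) = 44
D(6) = 5 x (D(5) + D(4)) = 5 x (44 + 9)

Final answer: D(6) = 265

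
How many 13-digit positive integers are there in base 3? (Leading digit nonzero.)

These are the integers in [3^12, 3^13), so the count is 3^13 - 3^12 = 2 x 3^12.

Final answer: 1062882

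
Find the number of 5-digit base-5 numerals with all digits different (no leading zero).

First digit: 4 (nonzero). Second: 4 (not first). Third: 3, etc.
Total: 4 x 4 x 3 x 2 x 1.

Final answer: 96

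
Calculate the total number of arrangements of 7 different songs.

The number of ways to arrange 7 distinct objects is 7!.

Final answer: 7! = 5040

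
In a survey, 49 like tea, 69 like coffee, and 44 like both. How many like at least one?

|A union B| = |A| + |B| - |A intersect B| = 49 + 69 - 44.

Final answer: 74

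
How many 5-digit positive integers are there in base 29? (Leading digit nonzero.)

Leading digit: 28 options (nonzero). Other 4 digit(s): 29 options each.
Total: 28 x 29^4.

Final answer: 19803868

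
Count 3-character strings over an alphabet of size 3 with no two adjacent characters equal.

Let g(n) count such strings. g(1) = 3, and each valid string of length n-1 extends in 2 ways (any symbol but the last), so g(n) = 2 g(n-1).
Total: g(3) = 3 x 2^2.

Final answer: 3 x 2^{2} = 12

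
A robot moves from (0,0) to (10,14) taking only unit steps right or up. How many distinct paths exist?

Each path has 10 right steps and 14 up steps in some order (24 steps total).
Choose which 14 of the 24 steps are up: C(24,14).

Final answer: C(24,14) = 1961256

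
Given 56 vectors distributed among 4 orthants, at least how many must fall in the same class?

By pigeonhole with 56 objects and 4 categories: ceiling(56/4).

Final answer: 14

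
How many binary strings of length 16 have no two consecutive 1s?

A valid string ends in 0 (append to any length-(n-1) valid string) or in 01 (append to any length-(n-2) valid string), so a(n) = a(n-1) + a(n-2) with a(1)=2, a(2)=3.
Computing successive values: a(1)=2, a(2)=3, a(3)=5, a(4)=8, a(5)=13, a(6)=21, a(7)=34, a(8)=55, a(9)=89, a(10)=144, a(11)=233, a(12)=377, a(13)=610, a(14)=987, a(15)=1597, a(16)=2584.

Final answer: 2584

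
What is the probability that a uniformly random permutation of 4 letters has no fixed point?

Derangements satisfy D(n) = (n-1)(D(n-1) + D(n-2)), starting from D(0)=1, D(1)=0.
Building up: D(2)=1, D(3)=2, D(4)=9.
Total arrangements: 4! = 24.
Probability = D(4)/4! = 3/8.

Final answer: D(4)/4! = 9/24 = 0.375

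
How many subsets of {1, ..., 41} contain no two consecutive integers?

Condition on whether n belongs to the subset: if not, any valid subset of {1, ..., n-1} works (a(n-1)); if so, n-1 is excluded and the rest is a valid subset of {1, ..., n-2} (a(n-2)). Hence a(n) = a(n-1) + a(n-2), a(1)=2, a(2)=3.
Iterating the recurrence: a(1)=2, a(2)=3, a(3)=5, a(4)=8, a(5)=13, a(6)=21, a(7)=34, a(8)=55, a(9)=89, a(10)=144, a(11)=233, a(12)=377, a(13)=610, a(14)=987, a(15)=1597, a(16)=2584, a(17)=4181, a(18)=6765, a(19)=10946, a(20)=17711, a(21)=28657, a(22)=46368, a(23)=75025, a(24)=121393, a(25)=196418, a(26)=317811, a(27)=514229, a(28)=832040, a(29)=1346269, a(30)=2178309, a(31)=3524578, a(32)=5702887, a(33)=9227465, a(34)=14930352, a(35)=24157817, a(36)=39088169, a(37)=63245986, a(38)=102334155, a(39)=165580141, a(40)=267914296, a(41)=433494437.

Final answer: 433494437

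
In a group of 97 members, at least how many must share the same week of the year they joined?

There are 52 possible values for week of the year they joined. With 97 members and 52 categories, by pigeonhole: ceiling(97/52).

Final answer: 2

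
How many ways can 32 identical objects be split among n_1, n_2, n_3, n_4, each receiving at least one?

Substitute n'_i = n_i - 1 (so n'_i >= 0). Then sum n'_i = 32 - 4 = 28.
Stars and bars: C(28+4-1, 4-1) = C(31,3).

Final answer: C(31,3) = 4495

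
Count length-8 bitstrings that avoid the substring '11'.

Classify by the final bit: ...0 gives a(n-1) strings, ...01 gives a(n-2) strings. Thus a(n) = a(n-1) + a(n-2) with a(1)=2, a(2)=3.
Computing successive values: a(1)=2, a(2)=3, a(3)=5, a(4)=8, a(5)=13, a(6)=21, a(7)=34, a(8)=55.

Final answer: 55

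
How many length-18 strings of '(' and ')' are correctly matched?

This is counted by the nth Catalan number C_n. Here n = 9 (pairs).
C_n = C(2n,n)/(n+1), so C_{9} = C(18,9)/10 = 48620/10.

Final answer: C_{9} = 4862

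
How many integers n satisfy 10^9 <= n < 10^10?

The leading digit cannot be 0 (9 options); the other 9 digits can be anything (10 options each).
Total: 9 x 10^9.

Final answer: 9000000000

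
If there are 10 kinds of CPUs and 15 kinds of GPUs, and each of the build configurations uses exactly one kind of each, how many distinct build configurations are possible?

By the multiplication principle: 10 x 15.

Final answer: 150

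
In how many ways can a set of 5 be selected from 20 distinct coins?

C(20,5) = 20!/(5! x (20-5)!).

Final answer: C(20,5) = 15504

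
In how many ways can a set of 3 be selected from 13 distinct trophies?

C(13,3) = 13!/(3! x (13-3)!).

Final answer: C(13,3) = 286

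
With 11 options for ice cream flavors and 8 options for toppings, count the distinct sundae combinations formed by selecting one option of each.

By the multiplication principle: 11 x 8.

Final answer: 88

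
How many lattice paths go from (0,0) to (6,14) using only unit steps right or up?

Each path has 6 right steps and 14 up steps in some order (20 steps total).
Choose which 14 of the 20 steps are up: C(20,14).

Final answer: C(20,14) = 38760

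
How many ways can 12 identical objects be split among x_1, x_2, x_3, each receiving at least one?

Substitute x'_i = x_i - 1 (so x'_i >= 0). Then sum x'_i = 12 - 3 = 9.
Stars and bars: C(9+3-1, 3-1) = C(11,2).

Final answer: C(11,2) = 55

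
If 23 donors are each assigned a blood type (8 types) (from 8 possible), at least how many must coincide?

There are 8 possible values for blood type (8 types). With 23 donors and 8 categories, by pigeonhole: ceiling(23/8).

Final answer: 3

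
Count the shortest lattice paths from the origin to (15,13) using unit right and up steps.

Each path has 15 right steps and 13 up steps in some order (28 steps total).
Choose which 13 of the 28 steps are up: C(28,13).

Final answer: C(28,13) = 37442160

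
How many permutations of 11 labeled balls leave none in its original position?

Use the recurrence D(n) = (n-1)(D(n-1) + D(n-2)) with D(0)=1, D(1)=0.
D(2) = 1 x (0 + 1) = 1
D(3) = 2 x (1 + 0) = 2
D(4) = 3 x (2 + 1) = 9
D(5) = 4 x (9 + 2) = 44
D(6) = 5 x (44 + 9) = 265
D(7) = 6 x (265 + 44) = 1854
D(8) = 7 x (1854 + 265) = 14833
D(9) = 8 x (14833 + 1854) = 133496
D(10) = 9 x (133496 + 14833) = 1334961
D(11) = 10 x (D(10) + D(9)) = 10 x (1334961 + 133496)

Final answer: D(11) = 14684570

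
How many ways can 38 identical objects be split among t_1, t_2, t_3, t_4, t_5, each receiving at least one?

Substitute t'_i = t_i - 1 (so t'_i >= 0). Then sum t'_i = 38 - 5 = 33.
Stars and bars: C(33+5-1, 5-1) = C(37,4).

Final answer: C(37,4) = 66045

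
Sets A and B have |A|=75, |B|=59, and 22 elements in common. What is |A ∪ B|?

|A union B| = |A| + |B| - |A intersect B| = 75 + 59 - 22.

Final answer: 112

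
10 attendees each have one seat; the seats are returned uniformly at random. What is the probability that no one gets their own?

D(n) = (n-1)(D(n-1) + D(n-2)), D(0)=1, D(1)=0.
Building up: D(2)=1, D(3)=2, D(4)=9, D(5)=44, D(6)=265, D(7)=1854, D(8)=14833, D(9)=133496, D(10)=1334961.
Total arrangements: 10! = 3628800.
Probability = D(10)/10! = 16481/44800.

Final answer: D(10)/10! = 1334961/3628800 = 0.367879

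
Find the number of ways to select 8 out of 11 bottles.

C(11,8) = 11!/(8! x (11-8)!).

Final answer: C(11,8) = 165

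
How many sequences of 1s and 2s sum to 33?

Let f(n) count the ways. The last step is size 1 or 2, so f(n) = f(n-1) + f(n-2) with f(1)=1, f(2)=2.
Computing successive values: f(1)=1, f(2)=2, f(3)=3, f(4)=5, f(5)=8, f(6)=13, f(7)=21, f(8)=34, f(9)=55, f(10)=89, f(11)=144, f(12)=233, f(13)=377, f(14)=610, f(15)=987, f(16)=1597, f(17)=2584, f(18)=4181, f(19)=6765, f(20)=10946, f(21)=17711, f(22)=28657, f(23)=46368, f(24)=75025, f(25)=121393, f(26)=196418, f(27)=317811, f(28)=514229, f(29)=832040, f(30)=1346269, f(31)=2178309, f(32)=3524578, f(33)=5702887.

Final answer: 5702887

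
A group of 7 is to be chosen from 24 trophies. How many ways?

C(24,7) = 24!/(7! x 17!).

Final answer: \binom{24}{7} = 346104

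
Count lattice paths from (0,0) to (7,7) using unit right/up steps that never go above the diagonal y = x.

Total monotonic paths to (7,7): C(14,7) = 3432.
Paths that cross above y=x (reflection bijection): C(14,8) = 3003.
Valid Dyck paths: 3432 - 3003.
(This is the Catalan number C_{7}.)

Final answer: C_{7} = 429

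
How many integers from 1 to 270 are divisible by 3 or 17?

Multiples of 3: 90. Multiples of 17: 15. Of both (lcm=51): 5.
By inclusion-exclusion: 90 + 15 - 5.

Final answer: 100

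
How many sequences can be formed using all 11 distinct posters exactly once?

The number of ways to arrange 11 distinct objects is 11!.

Final answer: 11! = 39916800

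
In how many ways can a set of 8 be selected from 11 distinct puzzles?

C(11,8) = 11!/(8! x 3!).

Final answer: \binom{11}{8} = 165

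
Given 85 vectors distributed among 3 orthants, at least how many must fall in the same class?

By pigeonhole with 85 objects and 3 categories: ceiling(85/3).

Final answer: 29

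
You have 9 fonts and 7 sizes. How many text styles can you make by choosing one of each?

By the multiplication principle: 9 x 7.

Final answer: 63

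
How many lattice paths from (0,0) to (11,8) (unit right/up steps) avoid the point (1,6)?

Total paths to (11,8): C(19,8) = 75582.
Paths through (1,6): C(7,6) x C(12,2) = 462.
Avoiding (1,6): 75582 - 462.

Final answer: 75120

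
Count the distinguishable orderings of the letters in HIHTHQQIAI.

Letters (A:1, H:3, I:3, Q:2, T:1). Total letters: 10.
Permutations = 10!/(3! x 3! x 2!).

Final answer: 50400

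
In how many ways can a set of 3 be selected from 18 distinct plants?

C(18,3) = 18!/(3! x (18-3)!).

Final answer: C(18,3) = 816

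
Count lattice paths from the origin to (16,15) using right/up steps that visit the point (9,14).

Paths (0,0)->(9,14): C(23,14) = 817190.
Paths (9,14)->(16,15): C(8,1) = 8.
By multiplication principle: 817190 x 8.

Final answer: 6537520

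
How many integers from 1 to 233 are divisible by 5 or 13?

Multiples of 5: 46. Multiples of 13: 17. Of both (lcm=65): 3.
By inclusion-exclusion: 46 + 17 - 3.

Final answer: 60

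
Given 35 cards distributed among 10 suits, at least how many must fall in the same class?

By pigeonhole with 35 objects and 10 categories: ceiling(35/10).

Final answer: 4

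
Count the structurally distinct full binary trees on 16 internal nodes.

The structures are counted by the Catalan number C_n. Here n = 16.
C_n = (2n)!/(n!(n+1)!), so C_{16} = 32!/(16! x 17!) = C(32,16)/17 = 601080390/17.

Final answer: C_{16} = 35357670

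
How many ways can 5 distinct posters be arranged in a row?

The number of ways to arrange 5 distinct objects is 5!.

Final answer: 5! = 120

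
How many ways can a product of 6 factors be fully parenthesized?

The structures are counted by the Catalan number C_n. Here n = 6 - 1 = 5.
Using C_0 = 1 and C_(k+1) = C_k x 2(2k+1)/(k+2), build up term by term: C_1=1, C_2=2, C_3=5, C_4=14, C_5=42.

Final answer: C_{5} = 42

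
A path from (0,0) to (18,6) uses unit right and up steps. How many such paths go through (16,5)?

Paths (0,0)->(16,5): C(21,5) = 20349.
Paths (16,5)->(18,6): C(3,1) = 3.
By multiplication principle: 20349 x 3.

Final answer: 61047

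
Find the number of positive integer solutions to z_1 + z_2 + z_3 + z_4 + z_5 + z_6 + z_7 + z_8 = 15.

Substitute z'_i = z_i - 1 (so z'_i >= 0). Then sum z'_i = 15 - 8 = 7.
Stars and bars: C(7+8-1, 8-1) = C(14,7).

Final answer: C(14,7) = 3432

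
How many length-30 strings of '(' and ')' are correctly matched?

This is counted by the nth Catalan number C_n. Here n = 15 (pairs).
C_n = C(2n,n)/(n+1), so C_{15} = C(30,15)/16 = 155117520/16.

Final answer: C_{15} = 9694845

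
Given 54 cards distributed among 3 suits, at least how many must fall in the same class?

By pigeonhole with 54 objects and 3 categories: ceiling(54/3).

Final answer: 18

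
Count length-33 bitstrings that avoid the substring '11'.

Classify by the final bit: ...0 gives a(n-1) strings, ...01 gives a(n-2) strings. Thus a(n) = a(n-1) + a(n-2) with a(1)=2, a(2)=3.
Computing successive values: a(1)=2, a(2)=3, a(3)=5, a(4)=8, a(5)=13, a(6)=21, a(7)=34, a(8)=55, a(9)=89, a(10)=144, a(11)=233, a(12)=377, a(13)=610, a(14)=987, a(15)=1597, a(16)=2584, a(17)=4181, a(18)=6765, a(19)=10946, a(20)=17711, a(21)=28657, a(22)=46368, a(23)=75025, a(24)=121393, a(25)=196418, a(26)=317811, a(27)=514229, a(28)=832040, a(29)=1346269, a(30)=2178309, a(31)=3524578, a(32)=5702887, a(33)=9227465.

Final answer: 9227465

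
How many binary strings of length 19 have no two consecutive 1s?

Classify by the final bit: ...0 gives a(n-1) strings, ...01 gives a(n-2) strings. Thus a(n) = a(n-1) + a(n-2) with a(1)=2, a(2)=3.
Computing successive values: a(1)=2, a(2)=3, a(3)=5, a(4)=8, a(5)=13, a(6)=21, a(7)=34, a(8)=55, a(9)=89, a(10)=144, a(11)=233, a(12)=377, a(13)=610, a(14)=987, a(15)=1597, a(16)=2584, a(17)=4181, a(18)=6765, a(19)=10946.

Final answer: 10946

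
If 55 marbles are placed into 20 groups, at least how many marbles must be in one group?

By the pigeonhole principle: ceiling(55/20).

Final answer: 3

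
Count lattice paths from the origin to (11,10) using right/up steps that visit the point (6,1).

Paths (0,0)->(6,1): C(7,1) = 7.
Paths (6,1)->(11,10): C(14,9) = 2002.
By multiplication principle: 7 x 2002.

Final answer: 14014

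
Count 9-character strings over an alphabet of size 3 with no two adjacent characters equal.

Let g(n) count such strings. g(1) = 3, and each valid string of length n-1 extends in 2 ways (any symbol but the last), so g(n) = 2 g(n-1).
Total: g(9) = 3 x 2^8.

Final answer: 3 x 2^{8} = 768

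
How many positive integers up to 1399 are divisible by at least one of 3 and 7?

Multiples of 3: 466. Multiples of 7: 199. Of both (lcm=21): 66.
By inclusion-exclusion: 466 + 199 - 66.

Final answer: 599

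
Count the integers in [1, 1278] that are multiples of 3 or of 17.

Multiples of 3: 426. Multiples of 17: 75. Of both (lcm=51): 25.
By inclusion-exclusion: 426 + 75 - 25.

Final answer: 476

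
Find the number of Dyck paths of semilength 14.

Total monotonic paths to (14,14): C(28,14) = 40116600.
By the reflection principle, paths that go above the diagonal number C(28,15) = 37442160.
Valid Dyck paths: 40116600 - 37442160.
(Check: C(28,14) - C(28,15) = C(28,14)/15, the Catalan number C_{14}.)

Final answer: C_{14} = 2674440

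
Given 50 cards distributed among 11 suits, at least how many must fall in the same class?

By pigeonhole with 50 objects and 11 categories: ceiling(50/11).

Final answer: 5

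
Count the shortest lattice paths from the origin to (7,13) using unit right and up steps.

Each path has 7 right steps and 13 up steps in some order (20 steps total).
Choose which 13 of the 20 steps are up: C(20,13).

Final answer: C(20,13) = 77520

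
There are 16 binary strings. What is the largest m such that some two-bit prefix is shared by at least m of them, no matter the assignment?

There are 4 possible values for two-bit prefix. With 16 binary strings and 4 categories, by pigeonhole: ceiling(16/4).

Final answer: 4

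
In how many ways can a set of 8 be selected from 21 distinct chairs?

C(21,8) = 21!/(8! x (21-8)!).

Final answer: C(21,8) = 203490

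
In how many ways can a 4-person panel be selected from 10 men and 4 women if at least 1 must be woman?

Sum over valid woman counts:
C(4,1)C(10,3) = 480
C(4,2)C(10,2) = 270
C(4,3)C(10,1) = 40
C(4,4)C(10,0) = 1
Total: 480 + 270 + 40 + 1.

Final answer: 791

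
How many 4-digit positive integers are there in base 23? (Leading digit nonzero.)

Leading digit: 22 options (nonzero). Other 3 digit(s): 23 options each.
Total: 22 x 23^3.

Final answer: 267674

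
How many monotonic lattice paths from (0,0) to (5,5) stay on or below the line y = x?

Total monotonic paths to (5,5): C(10,5) = 252.
A path is bad iff it touches y = x + 1; reflecting its initial segment maps bad paths bijectively onto all paths to (4,6), of which there are C(10,6) = 210.
Valid Dyck paths: 252 - 210.
(Check: C(10,5) - C(10,6) = C(10,5)/6, the Catalan number C_{5}.)

Final answer: C_{5} = 42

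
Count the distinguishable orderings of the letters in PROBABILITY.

Letters (A:1, B:2, I:2, L:1, O:1, P:1, R:1, T:1, Y:1). Total letters: 11.
Permutations = 11!/(2! x 2!).

Final answer: 9979200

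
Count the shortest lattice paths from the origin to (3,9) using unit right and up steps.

Each path has 3 right steps and 9 up steps in some order (12 steps total).
Choose which 9 of the 12 steps are up: C(12,9).

Final answer: C(12,9) = 220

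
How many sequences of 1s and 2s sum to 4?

Let f(n) count the ways. The last step is size 1 or 2, so f(n) = f(n-1) + f(n-2) with f(1)=1, f(2)=2.
Building up term by term: f(1)=1, f(2)=2, f(3)=3, f(4)=5.

Final answer: 5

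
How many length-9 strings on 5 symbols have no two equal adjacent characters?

Let g(n) count such strings. g(1) = 5, and each valid string of length n-1 extends in 4 ways (any symbol but the last), so g(n) = 4 g(n-1).
Total: g(9) = 5 x 4^8.

Final answer: 5 x 4^{8} = 327680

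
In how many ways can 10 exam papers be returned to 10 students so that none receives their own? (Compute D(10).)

Use the recurrence D(n) = (n-1)(D(n-1) + D(n-2)) with D(0)=1, D(1)=0.
D(2) = 1 x (0 + 1) = 1
D(3) = 2 x (1 + 0) = 2
D(4) = 3 x (2 + 1) = 9
D(5) = 4 x (9 + 2) = 44
D(6) = 5 x (44 + 9) = 265
D(7) = 6 x (265 + 44) = 1854
D(8) = 7 x (1854 + 265) = 14833
D(9) = 8 x (14833 + 1854) = 133496
D(10) = 9 x (D(9) + D(8)) = 9 x (133496 + 14833)

Final answer: D(10) = 1334961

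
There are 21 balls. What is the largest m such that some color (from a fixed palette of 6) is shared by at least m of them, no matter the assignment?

There are 6 possible values for color (from a fixed palette of 6). With 21 balls and 6 categories, by pigeonhole: ceiling(21/6).

Final answer: 4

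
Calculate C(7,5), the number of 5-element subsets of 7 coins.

C(7,5) = 7!/(5! x (7-5)!).

Final answer: C(7,5) = 21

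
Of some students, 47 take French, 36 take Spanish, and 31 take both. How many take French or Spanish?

|A union B| = |A| + |B| - |A intersect B| = 47 + 36 - 31.

Final answer: 52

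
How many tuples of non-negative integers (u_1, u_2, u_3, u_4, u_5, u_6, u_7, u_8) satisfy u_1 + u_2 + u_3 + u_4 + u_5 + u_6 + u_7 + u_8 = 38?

Stars and bars with 38 stars and 7 bars:
C(38+8-1, 8-1) = C(45,7).

Final answer: C(45,7) = 45379620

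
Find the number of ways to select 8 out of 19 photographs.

C(19,8) = 19!/(8! x (19-8)!).

Final answer: C(19,8) = 75582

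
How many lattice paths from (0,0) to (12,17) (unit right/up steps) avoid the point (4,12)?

Total paths to (12,17): C(29,17) = 51895935.
Paths through (4,12): C(16,12) x C(13,5) = 2342340.
Avoiding (4,12): 51895935 - 2342340.

Final answer: 49553595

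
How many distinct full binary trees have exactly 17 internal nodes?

The structures are counted by the Catalan number C_n. Here n = 17.
C_n = C(2n,n)/(n+1), so C_{17} = C(34,17)/18 = 2333606220/18.

Final answer: C_{17} = 129644790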